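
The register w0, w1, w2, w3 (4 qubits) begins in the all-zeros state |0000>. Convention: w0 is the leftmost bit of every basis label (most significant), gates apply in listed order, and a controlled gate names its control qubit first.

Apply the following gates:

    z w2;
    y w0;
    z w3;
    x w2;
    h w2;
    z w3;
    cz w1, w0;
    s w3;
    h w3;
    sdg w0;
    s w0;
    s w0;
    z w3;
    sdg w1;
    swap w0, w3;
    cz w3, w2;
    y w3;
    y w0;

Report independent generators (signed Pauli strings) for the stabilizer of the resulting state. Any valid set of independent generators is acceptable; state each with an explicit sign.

The final state is stabilized by the group generated by +XIII, +IIXI, +IZII, +IIIZ; other independent generating sets are equally valid.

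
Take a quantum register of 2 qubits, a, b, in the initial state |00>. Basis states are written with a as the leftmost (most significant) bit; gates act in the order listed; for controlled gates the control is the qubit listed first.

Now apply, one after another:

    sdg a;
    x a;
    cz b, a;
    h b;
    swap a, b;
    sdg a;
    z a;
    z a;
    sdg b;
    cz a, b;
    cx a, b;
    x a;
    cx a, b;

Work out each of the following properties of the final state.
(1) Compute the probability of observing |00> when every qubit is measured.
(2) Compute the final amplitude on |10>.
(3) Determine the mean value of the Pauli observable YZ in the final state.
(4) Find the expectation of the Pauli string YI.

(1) A full measurement returns |00> with probability 1/2.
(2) The final state's coefficient on |10> equals -sqrt(2)*I/2.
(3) The expectation value of YZ is -1.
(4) The observable YI averages to -1.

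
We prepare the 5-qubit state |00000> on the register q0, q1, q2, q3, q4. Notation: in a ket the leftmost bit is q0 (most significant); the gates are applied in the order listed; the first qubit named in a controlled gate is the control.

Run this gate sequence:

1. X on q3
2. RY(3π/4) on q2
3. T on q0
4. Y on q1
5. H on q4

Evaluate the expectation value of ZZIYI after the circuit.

In the final state, ZZIYI has expectation 0.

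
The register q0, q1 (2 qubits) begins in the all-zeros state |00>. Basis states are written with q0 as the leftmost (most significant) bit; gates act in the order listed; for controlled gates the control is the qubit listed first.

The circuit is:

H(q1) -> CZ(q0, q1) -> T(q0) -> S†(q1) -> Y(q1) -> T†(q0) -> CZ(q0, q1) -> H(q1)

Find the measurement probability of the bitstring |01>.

Outcome |01> occurs with probability 1/2.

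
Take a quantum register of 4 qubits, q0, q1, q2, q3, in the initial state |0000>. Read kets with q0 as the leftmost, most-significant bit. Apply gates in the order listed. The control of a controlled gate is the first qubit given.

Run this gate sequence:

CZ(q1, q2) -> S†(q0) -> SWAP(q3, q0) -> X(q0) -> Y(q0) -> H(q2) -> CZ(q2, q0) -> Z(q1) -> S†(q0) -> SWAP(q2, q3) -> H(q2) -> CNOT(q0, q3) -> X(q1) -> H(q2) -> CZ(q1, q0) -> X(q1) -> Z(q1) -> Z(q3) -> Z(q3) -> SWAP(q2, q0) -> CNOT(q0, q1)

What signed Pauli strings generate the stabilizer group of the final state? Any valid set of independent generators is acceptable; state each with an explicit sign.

The stabilizer group can be generated by +IIIX, +ZIII, +IZII, +IIZI, among other valid generating sets.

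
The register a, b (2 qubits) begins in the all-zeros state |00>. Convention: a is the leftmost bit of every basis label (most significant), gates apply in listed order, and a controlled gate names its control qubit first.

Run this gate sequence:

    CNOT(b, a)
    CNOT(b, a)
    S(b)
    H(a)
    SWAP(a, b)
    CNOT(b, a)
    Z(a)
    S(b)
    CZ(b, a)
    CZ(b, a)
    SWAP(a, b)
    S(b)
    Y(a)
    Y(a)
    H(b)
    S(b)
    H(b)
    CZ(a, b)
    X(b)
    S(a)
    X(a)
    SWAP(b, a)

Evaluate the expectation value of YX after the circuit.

The observable YX averages to 1.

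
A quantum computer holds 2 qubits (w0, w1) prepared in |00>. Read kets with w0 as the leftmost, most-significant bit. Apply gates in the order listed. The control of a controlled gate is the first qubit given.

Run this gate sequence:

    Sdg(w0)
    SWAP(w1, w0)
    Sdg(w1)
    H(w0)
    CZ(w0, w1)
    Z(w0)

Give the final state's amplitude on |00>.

|00> carries amplitude sqrt(2)/2 in the final state.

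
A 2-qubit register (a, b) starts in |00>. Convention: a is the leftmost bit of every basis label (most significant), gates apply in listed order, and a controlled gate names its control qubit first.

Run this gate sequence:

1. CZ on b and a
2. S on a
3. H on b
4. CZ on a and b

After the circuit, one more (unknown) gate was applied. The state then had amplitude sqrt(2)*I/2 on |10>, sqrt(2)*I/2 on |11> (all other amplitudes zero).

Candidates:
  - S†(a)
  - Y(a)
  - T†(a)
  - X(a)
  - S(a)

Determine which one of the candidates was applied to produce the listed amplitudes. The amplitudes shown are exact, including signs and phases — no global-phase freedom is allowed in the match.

The applied gate was Y(a).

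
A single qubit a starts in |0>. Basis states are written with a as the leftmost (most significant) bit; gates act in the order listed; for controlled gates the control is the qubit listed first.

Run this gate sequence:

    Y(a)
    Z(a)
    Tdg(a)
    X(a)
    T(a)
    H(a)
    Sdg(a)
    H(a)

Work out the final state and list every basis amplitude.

The resulting statevector has amplitude -sqrt(2)/2 on |0>, (-1 + I)*exp(3*I*pi/4)/2 on |1>.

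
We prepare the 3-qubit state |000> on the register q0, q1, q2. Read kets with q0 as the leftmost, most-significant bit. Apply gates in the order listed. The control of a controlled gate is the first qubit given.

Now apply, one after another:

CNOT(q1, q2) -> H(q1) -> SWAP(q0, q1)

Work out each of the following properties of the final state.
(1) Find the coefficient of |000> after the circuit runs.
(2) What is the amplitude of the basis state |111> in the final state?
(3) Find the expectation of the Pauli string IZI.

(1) The final state's coefficient on |000> equals sqrt(2)/2.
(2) The amplitude on |111> is 0.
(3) The expectation value of IZI is 1.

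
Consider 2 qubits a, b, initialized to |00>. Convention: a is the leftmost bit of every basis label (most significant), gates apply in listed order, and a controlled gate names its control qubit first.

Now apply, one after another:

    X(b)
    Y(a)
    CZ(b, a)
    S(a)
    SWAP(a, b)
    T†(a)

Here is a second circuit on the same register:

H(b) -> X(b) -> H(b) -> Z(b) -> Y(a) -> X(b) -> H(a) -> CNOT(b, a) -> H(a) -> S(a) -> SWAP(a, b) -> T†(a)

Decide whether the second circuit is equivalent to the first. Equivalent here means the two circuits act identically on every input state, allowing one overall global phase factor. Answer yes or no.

Yes: on every input state the two circuits agree up to one overall phase factor.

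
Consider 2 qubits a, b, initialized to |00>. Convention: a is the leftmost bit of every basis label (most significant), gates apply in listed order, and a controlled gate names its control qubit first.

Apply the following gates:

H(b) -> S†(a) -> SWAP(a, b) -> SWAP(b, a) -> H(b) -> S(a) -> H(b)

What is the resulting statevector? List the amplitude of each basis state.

The resulting statevector has amplitude sqrt(2)/2 on |00>, sqrt(2)/2 on |01>, 0 on |10>, 0 on |11>.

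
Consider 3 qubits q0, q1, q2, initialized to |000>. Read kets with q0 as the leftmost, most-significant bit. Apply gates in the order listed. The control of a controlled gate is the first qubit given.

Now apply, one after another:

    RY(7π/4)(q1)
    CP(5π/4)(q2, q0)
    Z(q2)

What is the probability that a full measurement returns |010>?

The probability of measuring |010> is 1/2 - sqrt(2)/4.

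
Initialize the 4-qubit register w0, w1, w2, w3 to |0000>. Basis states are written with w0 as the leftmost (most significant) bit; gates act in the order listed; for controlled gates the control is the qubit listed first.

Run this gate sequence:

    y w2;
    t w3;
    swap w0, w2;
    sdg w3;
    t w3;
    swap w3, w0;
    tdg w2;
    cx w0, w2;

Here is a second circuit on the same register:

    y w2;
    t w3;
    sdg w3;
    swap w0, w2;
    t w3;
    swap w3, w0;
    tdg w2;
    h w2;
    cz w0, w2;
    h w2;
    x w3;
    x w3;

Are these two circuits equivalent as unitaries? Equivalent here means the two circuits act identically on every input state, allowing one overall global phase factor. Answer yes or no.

Yes — the two circuits implement the same unitary up to a global phase.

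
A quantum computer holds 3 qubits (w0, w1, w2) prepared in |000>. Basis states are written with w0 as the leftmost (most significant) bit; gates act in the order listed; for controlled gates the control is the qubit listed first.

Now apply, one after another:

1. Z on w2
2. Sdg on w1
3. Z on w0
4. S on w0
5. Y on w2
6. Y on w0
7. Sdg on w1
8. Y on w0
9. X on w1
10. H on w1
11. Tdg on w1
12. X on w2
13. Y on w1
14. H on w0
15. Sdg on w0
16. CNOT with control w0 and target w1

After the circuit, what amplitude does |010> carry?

|010> carries amplitude -1/2 in the final state.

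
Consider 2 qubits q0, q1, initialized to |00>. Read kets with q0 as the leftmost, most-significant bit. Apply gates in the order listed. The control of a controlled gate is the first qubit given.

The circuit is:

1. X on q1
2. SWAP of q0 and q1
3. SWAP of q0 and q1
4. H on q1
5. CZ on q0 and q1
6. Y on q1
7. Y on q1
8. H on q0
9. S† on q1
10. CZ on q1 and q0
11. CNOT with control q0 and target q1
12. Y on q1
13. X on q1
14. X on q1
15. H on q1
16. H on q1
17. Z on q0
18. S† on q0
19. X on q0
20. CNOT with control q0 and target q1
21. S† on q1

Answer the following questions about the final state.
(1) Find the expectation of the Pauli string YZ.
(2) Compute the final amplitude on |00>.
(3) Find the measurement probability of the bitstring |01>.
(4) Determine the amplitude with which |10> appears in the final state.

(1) In the final state, YZ has expectation 1. Key observation: the block from step 15 through step 16 cancels to the identity and can be dropped.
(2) |00> carries amplitude 1/2 in the final state.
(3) Outcome |01> occurs with probability 1/4.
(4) The final state's coefficient on |10> equals I/2.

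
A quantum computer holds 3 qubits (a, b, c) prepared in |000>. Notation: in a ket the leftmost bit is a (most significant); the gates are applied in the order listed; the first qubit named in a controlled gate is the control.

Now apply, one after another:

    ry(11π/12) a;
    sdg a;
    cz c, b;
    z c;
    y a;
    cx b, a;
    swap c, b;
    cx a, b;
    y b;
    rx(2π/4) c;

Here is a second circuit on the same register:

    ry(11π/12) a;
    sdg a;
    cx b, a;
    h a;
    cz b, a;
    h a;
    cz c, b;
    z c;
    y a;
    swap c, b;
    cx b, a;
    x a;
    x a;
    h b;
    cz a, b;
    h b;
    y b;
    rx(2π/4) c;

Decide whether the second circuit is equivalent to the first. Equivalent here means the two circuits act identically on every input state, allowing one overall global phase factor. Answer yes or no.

No — the two circuits implement different unitaries, even allowing a global phase.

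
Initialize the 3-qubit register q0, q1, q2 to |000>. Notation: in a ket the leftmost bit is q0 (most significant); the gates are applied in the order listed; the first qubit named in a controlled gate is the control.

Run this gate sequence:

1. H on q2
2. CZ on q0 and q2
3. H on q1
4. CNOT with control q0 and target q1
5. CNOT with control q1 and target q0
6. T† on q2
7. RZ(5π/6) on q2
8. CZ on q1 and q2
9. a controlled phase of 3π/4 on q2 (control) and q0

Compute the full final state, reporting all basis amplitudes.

The resulting statevector has amplitude -exp(7*I*pi/12)/2 on |000>, exp(I*pi/6)/2 on |001>, 0 on |010>, 0 on |011>, 0 on |100>, 0 on |101>, -exp(7*I*pi/12)/2 on |110>, -exp(11*I*pi/12)/2 on |111>.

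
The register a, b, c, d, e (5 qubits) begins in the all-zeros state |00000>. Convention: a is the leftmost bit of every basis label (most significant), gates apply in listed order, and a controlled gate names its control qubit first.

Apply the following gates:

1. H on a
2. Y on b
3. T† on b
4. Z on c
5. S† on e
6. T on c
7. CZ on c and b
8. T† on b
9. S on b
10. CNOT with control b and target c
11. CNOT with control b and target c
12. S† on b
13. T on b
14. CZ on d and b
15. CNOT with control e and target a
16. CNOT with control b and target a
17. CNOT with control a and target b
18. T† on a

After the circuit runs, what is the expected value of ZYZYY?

In the final state, ZYZYY has expectation 0. Key observation: steps 8-13 multiply out to the identity, so the circuit reduces to the remaining gates.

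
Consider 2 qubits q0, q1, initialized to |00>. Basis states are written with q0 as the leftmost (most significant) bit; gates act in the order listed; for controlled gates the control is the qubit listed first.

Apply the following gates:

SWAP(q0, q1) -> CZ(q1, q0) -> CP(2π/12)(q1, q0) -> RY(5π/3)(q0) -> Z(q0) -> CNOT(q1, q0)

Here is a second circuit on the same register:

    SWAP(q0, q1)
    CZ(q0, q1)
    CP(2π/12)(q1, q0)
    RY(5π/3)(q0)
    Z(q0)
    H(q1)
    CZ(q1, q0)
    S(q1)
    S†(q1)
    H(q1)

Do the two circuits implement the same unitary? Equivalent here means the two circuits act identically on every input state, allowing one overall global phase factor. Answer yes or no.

No, they are not equivalent — no single phase factor reconciles the two unitaries.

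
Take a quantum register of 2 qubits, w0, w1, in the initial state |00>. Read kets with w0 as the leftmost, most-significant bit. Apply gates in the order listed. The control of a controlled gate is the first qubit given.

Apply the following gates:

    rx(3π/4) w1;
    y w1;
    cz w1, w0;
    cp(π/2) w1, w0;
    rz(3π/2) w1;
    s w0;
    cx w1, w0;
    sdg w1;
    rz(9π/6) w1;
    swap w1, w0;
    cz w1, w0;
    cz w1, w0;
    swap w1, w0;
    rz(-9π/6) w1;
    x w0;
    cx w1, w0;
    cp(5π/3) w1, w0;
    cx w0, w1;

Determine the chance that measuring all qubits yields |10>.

A full measurement returns |10> with probability 1/2 - sqrt(2)/4. Key observation: steps 9-14 multiply out to the identity, so the circuit reduces to the remaining gates.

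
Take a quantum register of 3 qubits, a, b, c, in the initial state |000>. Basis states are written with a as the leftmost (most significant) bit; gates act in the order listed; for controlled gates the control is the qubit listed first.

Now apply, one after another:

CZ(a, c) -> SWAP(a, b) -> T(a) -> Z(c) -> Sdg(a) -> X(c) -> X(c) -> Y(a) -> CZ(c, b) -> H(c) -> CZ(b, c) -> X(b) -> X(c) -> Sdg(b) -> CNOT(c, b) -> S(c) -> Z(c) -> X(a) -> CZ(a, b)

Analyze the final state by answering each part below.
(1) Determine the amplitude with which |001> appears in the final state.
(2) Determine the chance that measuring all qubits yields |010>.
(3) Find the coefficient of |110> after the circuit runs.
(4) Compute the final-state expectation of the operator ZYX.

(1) |001> carries amplitude -sqrt(2)*I/2 in the final state.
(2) Outcome |010> occurs with probability 1/2.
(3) The amplitude on |110> is 0.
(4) In the final state, ZYX has expectation 1.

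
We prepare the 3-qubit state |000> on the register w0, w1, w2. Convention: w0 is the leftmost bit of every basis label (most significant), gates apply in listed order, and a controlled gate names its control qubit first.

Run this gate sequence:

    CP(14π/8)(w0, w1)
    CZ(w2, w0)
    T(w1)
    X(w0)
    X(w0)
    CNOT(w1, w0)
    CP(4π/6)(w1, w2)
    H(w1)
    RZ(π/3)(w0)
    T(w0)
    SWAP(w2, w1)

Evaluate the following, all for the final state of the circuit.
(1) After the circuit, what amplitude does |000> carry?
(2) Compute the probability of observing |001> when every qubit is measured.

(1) |000> carries amplitude -sqrt(2)*exp(5*I*pi/6)/2 in the final state.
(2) A full measurement returns |001> with probability 1/2.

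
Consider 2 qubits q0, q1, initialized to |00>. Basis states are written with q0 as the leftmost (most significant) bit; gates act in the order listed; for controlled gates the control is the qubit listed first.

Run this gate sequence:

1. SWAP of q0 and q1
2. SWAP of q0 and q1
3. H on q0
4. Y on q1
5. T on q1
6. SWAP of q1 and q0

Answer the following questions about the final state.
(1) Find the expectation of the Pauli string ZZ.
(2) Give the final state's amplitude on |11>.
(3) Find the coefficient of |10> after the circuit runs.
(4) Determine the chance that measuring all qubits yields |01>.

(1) The observable ZZ averages to 0.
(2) The amplitude on |11> is sqrt(2)*exp(3*I*pi/4)/2.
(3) The final state's coefficient on |10> equals sqrt(2)*exp(3*I*pi/4)/2.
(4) The probability of measuring |01> is 0.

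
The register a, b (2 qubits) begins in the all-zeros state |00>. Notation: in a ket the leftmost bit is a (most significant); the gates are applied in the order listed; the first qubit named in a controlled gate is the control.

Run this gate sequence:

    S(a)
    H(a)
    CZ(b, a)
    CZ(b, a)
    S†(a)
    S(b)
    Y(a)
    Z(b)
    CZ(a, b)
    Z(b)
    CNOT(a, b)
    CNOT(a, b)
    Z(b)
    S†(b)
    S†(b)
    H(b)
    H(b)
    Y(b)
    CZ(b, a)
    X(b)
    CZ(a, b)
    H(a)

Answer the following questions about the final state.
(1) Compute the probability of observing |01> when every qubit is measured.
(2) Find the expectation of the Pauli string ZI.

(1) The probability of measuring |01> is 0.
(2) In the final state, ZI has expectation 0.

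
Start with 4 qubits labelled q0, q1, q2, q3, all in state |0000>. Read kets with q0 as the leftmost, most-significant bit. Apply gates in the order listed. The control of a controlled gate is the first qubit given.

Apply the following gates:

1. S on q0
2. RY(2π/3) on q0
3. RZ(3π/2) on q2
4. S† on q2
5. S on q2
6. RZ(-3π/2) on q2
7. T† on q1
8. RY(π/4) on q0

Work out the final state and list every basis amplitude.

After the circuit, the state carries amplitude -sqrt(6 - 3*sqrt(2))/4 + sqrt(sqrt(2) + 2)/4 on |0000>, sqrt(2 - sqrt(2))/4 + sqrt(3*sqrt(2) + 6)/4 on |1000>, and 0 on every other basis state. Key observation: steps 3-6 multiply out to the identity, so the circuit reduces to the remaining gates.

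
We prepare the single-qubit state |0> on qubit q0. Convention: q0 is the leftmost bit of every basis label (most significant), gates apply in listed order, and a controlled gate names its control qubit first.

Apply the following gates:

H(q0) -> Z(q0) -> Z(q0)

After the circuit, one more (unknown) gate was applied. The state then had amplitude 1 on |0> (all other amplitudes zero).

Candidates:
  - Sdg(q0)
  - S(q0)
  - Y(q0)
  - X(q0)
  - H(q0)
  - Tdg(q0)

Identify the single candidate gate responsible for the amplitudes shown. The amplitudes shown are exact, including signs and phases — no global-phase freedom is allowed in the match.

The unique candidate consistent with the amplitudes is H(q0).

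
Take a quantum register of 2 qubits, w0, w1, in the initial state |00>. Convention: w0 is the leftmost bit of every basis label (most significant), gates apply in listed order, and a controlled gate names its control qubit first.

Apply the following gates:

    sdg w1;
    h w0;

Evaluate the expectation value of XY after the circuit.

The expectation value of XY is 0.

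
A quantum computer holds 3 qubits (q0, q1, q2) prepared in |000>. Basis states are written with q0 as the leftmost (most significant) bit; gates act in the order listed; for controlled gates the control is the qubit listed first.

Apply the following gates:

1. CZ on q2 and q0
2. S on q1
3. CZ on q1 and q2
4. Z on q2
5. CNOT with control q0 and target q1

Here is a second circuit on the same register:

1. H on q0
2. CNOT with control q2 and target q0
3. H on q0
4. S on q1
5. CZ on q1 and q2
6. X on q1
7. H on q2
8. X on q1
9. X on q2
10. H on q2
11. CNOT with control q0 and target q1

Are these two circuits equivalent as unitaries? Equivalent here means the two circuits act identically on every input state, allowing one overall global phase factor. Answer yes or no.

Yes: on every input state the two circuits agree up to one overall phase factor.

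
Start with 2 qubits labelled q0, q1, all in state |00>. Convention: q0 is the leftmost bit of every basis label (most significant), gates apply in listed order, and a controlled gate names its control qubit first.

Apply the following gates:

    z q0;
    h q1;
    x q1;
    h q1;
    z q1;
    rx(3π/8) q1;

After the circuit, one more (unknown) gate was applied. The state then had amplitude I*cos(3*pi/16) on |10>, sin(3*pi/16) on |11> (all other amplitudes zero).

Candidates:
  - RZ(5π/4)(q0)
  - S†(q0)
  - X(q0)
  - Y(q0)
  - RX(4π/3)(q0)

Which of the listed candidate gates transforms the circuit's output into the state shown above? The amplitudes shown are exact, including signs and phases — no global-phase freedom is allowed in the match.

It was Y(q0) that produced the state shown. Key observation: steps 2-5 multiply out to the identity, so the circuit reduces to the remaining gates.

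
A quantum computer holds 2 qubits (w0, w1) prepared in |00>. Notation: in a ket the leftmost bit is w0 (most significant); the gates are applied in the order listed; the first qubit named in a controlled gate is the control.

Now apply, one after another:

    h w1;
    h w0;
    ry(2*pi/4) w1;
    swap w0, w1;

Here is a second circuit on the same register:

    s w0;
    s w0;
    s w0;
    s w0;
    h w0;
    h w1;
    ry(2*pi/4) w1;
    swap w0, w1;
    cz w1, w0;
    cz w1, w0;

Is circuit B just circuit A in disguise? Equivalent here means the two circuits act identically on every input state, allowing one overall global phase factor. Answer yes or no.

Yes: on every input state the two circuits agree up to one overall phase factor.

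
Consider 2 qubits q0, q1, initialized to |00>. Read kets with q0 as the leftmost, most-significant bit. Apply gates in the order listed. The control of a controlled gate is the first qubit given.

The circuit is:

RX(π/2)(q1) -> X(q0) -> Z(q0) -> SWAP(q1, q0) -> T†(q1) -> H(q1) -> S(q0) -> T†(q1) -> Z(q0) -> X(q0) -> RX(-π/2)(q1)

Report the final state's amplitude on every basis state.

After the circuit, the state carries amplitude sqrt(2)*(-1 - exp(3*I*pi/4))/4 on |00>, sqrt(2)*(exp(I*pi/4) + I)/4 on |01>, sqrt(2)*(1 + exp(3*I*pi/4))/4 on |10>, sqrt(2)*(-I - exp(I*pi/4))/4 on |11>.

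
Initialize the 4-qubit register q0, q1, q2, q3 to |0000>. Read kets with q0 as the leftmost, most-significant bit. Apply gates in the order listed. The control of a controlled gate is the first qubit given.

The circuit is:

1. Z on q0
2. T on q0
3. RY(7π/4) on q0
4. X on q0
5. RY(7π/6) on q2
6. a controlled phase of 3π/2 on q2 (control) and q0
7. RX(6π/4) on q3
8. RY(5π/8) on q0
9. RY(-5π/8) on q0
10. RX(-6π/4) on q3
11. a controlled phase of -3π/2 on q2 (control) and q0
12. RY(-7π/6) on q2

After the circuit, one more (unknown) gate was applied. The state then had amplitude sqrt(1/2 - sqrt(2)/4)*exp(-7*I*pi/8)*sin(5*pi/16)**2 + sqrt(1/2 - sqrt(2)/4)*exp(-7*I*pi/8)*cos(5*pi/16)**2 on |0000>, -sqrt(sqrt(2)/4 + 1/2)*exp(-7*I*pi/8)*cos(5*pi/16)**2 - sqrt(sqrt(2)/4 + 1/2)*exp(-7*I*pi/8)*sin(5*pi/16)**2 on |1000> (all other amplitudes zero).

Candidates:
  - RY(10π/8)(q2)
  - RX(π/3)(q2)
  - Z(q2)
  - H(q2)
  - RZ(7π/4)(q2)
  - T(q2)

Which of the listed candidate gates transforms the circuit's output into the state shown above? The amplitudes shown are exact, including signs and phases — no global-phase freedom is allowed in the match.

The unique candidate consistent with the amplitudes is RZ(7π/4)(q2).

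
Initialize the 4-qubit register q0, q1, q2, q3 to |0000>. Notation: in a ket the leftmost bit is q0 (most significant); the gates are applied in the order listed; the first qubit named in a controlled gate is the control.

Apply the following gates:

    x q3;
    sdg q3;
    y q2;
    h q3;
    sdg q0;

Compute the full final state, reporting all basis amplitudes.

The final amplitudes are sqrt(2)/2 on |0010>, -sqrt(2)/2 on |0011>, and 0 on every other basis state.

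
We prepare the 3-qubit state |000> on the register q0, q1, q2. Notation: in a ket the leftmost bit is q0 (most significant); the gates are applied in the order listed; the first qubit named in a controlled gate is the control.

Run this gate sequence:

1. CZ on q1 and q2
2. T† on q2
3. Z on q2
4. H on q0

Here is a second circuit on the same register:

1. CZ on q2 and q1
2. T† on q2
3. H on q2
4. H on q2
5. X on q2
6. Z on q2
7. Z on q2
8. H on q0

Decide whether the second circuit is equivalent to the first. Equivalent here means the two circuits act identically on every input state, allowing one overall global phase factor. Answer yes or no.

No: there is an input state on which the two circuits produce genuinely different outputs (not merely differing by a phase).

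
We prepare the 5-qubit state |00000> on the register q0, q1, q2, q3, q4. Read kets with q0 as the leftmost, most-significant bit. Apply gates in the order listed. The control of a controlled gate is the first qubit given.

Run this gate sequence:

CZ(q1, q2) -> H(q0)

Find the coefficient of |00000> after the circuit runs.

|00000> carries amplitude sqrt(2)/2 in the final state.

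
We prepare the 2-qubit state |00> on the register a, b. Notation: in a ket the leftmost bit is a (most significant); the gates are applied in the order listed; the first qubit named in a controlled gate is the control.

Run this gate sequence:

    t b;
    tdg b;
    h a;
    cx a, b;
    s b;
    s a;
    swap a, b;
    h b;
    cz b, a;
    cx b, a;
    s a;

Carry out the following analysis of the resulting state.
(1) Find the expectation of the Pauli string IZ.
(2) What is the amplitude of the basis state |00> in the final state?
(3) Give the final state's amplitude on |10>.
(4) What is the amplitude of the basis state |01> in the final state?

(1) In the final state, IZ has expectation 0.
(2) The amplitude on |00> is 1/2.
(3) |10> carries amplitude -I/2 in the final state.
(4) |01> carries amplitude -1/2 in the final state.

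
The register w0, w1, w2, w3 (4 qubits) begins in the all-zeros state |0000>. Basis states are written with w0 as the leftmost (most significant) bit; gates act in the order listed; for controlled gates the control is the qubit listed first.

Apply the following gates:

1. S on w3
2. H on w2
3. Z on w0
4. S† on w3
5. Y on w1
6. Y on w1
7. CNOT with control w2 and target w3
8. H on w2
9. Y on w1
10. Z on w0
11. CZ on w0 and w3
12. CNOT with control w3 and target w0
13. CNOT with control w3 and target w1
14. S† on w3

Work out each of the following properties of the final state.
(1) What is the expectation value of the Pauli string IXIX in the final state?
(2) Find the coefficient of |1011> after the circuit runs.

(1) The expectation value of IXIX is 0.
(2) |1011> carries amplitude -1/2 in the final state.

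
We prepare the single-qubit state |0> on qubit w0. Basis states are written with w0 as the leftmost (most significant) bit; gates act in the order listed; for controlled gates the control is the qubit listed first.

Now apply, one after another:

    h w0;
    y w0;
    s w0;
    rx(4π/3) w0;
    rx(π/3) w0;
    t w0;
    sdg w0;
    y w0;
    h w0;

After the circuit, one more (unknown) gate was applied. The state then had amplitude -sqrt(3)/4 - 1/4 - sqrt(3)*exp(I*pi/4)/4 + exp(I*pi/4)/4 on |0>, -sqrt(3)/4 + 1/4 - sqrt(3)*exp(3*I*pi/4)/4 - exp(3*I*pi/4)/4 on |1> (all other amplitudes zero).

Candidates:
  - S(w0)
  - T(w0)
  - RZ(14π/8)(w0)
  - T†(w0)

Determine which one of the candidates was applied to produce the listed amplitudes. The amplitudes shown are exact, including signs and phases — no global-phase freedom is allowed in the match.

The applied gate was T†(w0).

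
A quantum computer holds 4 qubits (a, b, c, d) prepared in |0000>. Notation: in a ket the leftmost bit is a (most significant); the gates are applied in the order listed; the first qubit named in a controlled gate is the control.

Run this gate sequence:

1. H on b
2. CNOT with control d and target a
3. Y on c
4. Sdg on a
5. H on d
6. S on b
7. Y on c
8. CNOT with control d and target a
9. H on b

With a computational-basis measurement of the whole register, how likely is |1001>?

Outcome |1001> occurs with probability 1/4.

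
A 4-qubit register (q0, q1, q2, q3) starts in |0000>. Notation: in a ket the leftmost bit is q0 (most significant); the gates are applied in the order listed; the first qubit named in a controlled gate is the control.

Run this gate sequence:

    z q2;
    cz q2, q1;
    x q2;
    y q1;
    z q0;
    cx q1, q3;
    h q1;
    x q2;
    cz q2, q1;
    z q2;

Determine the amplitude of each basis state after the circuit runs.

After the circuit, the state carries amplitude sqrt(2)*I/2 on |0001>, -sqrt(2)*I/2 on |0101>, and 0 on every other basis state.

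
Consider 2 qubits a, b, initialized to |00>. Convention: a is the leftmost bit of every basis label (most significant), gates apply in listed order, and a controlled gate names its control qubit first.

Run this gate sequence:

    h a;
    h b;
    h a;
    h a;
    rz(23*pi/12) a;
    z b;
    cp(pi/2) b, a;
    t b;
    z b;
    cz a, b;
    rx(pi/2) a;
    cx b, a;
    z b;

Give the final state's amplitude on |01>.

The amplitude on |01> is sqrt(2)*(-1 - exp(I*pi/12))*exp(17*I*pi/24)/4.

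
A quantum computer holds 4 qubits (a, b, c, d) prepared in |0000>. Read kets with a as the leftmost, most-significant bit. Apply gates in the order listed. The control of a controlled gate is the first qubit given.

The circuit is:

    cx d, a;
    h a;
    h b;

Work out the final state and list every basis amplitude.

The resulting statevector has amplitude 1/2 on |0000>, 1/2 on |0100>, 1/2 on |1000>, 1/2 on |1100>, and 0 on every other basis state.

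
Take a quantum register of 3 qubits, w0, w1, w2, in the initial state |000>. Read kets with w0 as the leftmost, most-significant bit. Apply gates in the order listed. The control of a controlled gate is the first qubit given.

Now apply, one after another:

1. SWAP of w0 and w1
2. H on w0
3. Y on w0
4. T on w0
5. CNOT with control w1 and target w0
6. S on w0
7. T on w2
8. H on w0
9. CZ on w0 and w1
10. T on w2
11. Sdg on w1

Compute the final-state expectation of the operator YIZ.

The expectation value of YIZ is sqrt(2)/2.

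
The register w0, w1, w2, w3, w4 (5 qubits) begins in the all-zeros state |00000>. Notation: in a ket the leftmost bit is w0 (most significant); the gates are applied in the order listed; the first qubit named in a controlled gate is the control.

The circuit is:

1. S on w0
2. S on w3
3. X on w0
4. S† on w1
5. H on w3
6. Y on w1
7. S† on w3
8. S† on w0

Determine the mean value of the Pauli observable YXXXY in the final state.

The expectation value of YXXXY is 0.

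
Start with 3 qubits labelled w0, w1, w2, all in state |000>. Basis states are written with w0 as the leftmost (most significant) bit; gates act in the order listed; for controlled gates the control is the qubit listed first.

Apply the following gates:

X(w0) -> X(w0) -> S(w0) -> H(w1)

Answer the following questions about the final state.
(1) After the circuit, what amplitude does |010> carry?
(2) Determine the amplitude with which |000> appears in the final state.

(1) The amplitude on |010> is sqrt(2)/2.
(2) The amplitude on |000> is sqrt(2)/2.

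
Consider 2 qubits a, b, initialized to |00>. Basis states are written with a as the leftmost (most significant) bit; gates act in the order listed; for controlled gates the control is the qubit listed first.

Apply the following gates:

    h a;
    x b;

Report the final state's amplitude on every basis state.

The resulting statevector has amplitude 0 on |00>, sqrt(2)/2 on |01>, 0 on |10>, sqrt(2)/2 on |11>.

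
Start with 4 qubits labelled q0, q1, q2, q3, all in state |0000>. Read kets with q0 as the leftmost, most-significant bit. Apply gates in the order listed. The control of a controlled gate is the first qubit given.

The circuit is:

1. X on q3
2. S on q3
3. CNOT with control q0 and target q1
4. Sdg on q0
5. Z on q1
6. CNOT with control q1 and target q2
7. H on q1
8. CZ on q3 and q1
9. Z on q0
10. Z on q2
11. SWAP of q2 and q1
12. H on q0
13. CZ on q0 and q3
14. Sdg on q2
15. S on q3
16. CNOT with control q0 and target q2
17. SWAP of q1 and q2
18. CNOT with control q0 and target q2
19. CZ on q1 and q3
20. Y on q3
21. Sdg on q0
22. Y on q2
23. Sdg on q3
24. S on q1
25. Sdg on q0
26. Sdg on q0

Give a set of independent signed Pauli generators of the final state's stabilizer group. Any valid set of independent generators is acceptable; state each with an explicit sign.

The stabilizer group can be generated by -XZXI, -IXZI, -ZIZI, +IIIZ, among other valid generating sets.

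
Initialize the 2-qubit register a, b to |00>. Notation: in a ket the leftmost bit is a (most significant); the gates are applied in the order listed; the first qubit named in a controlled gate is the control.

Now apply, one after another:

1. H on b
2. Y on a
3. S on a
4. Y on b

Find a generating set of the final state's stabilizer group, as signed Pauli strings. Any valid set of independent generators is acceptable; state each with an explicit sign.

One valid set of independent stabilizer generators is -IX, -ZI (any independent generating set of the same group is equally correct).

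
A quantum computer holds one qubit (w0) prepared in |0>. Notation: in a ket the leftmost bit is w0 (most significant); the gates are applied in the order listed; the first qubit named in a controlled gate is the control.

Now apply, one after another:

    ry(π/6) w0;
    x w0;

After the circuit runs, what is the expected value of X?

The expectation value of X is 1/2.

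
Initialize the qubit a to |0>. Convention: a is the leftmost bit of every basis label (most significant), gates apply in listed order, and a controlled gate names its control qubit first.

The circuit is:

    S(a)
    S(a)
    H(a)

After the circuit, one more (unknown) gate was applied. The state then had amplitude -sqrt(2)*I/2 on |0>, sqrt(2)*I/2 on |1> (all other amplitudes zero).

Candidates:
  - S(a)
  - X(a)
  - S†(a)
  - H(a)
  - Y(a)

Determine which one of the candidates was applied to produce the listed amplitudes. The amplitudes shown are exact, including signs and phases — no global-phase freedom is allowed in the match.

The unique candidate consistent with the amplitudes is Y(a).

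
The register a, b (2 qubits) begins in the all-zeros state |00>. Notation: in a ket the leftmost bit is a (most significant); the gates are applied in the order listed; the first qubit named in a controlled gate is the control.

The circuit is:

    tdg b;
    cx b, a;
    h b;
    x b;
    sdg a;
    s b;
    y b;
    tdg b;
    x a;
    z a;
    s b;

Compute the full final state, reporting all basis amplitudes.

The final amplitudes are 0 on |00>, 0 on |01>, -sqrt(2)/2 on |10>, -sqrt(2)*exp(3*I*pi/4)/2 on |11>.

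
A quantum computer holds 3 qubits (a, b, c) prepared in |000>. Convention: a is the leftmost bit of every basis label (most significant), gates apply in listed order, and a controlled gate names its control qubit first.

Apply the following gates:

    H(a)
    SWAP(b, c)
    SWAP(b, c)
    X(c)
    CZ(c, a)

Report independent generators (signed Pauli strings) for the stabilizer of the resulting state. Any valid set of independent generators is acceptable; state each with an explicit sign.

The final state is stabilized by the group generated by -XII, +IZI, -IIZ; other independent generating sets are equally valid. Key observation: steps 2-3 multiply out to the identity, so the circuit reduces to the remaining gates.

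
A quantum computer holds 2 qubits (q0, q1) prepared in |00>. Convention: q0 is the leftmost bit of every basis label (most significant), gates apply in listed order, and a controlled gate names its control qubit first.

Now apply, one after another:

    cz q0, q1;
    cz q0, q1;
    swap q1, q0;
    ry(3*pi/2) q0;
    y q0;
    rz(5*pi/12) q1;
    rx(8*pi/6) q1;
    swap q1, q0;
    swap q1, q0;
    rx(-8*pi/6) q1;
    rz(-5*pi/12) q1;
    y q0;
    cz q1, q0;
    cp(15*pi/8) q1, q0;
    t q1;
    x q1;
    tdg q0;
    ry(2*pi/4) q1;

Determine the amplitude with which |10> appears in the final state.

|10> carries amplitude exp(3*I*pi/4)/2 in the final state. Key observation: gates 5-12 undo each other exactly, leaving only the rest of the circuit to track.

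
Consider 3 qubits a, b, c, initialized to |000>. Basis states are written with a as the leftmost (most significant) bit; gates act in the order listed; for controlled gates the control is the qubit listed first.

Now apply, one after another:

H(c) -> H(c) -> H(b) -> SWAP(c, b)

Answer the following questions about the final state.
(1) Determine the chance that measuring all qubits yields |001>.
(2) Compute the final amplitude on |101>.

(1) Outcome |001> occurs with probability 1/2.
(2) |101> carries amplitude 0 in the final state.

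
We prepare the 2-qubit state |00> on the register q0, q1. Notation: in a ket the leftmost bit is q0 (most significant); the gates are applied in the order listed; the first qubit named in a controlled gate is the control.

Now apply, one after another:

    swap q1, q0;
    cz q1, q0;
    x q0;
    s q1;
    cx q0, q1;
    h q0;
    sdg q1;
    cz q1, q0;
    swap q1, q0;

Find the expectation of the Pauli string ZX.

The observable ZX averages to -1.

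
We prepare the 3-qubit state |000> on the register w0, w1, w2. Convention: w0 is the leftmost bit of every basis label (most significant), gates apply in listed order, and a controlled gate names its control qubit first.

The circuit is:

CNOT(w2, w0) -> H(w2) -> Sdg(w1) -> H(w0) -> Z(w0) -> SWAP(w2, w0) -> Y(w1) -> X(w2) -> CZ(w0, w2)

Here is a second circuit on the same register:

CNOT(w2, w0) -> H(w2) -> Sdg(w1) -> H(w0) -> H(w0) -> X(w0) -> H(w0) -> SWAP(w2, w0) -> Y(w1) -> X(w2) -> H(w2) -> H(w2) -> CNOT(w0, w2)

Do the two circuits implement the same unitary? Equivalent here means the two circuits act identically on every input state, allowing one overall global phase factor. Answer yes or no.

No: there is an input state on which the two circuits produce genuinely different outputs (not merely differing by a phase).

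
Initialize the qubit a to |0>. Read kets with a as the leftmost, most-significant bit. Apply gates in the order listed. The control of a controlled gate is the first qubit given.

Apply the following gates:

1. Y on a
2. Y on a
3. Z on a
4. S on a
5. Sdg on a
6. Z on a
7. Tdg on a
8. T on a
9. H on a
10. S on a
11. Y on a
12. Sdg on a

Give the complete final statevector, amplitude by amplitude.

The final amplitudes are sqrt(2)/2 on |0>, sqrt(2)/2 on |1>. Key observation: steps 3-6 multiply out to the identity, so the circuit reduces to the remaining gates.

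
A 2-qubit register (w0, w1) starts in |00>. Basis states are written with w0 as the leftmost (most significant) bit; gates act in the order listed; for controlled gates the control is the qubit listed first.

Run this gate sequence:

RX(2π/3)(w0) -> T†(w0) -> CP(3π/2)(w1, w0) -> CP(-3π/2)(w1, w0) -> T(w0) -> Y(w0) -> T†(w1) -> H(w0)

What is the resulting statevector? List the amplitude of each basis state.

The resulting statevector has amplitude -sqrt(6)/4 + sqrt(2)*I/4 on |00>, 0 on |01>, -sqrt(6)/4 - sqrt(2)*I/4 on |10>, 0 on |11>. Key observation: the block from step 2 through step 5 cancels to the identity and can be dropped.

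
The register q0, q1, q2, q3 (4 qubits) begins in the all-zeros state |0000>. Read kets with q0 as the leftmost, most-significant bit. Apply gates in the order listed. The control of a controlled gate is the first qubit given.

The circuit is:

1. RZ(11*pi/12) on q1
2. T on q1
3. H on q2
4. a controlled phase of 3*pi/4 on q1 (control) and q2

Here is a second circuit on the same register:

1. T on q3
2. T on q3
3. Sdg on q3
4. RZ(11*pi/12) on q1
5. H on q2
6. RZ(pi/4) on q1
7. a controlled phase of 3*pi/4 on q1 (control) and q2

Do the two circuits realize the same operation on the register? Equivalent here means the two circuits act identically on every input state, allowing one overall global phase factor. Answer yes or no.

Yes — the two circuits implement the same unitary up to a global phase.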